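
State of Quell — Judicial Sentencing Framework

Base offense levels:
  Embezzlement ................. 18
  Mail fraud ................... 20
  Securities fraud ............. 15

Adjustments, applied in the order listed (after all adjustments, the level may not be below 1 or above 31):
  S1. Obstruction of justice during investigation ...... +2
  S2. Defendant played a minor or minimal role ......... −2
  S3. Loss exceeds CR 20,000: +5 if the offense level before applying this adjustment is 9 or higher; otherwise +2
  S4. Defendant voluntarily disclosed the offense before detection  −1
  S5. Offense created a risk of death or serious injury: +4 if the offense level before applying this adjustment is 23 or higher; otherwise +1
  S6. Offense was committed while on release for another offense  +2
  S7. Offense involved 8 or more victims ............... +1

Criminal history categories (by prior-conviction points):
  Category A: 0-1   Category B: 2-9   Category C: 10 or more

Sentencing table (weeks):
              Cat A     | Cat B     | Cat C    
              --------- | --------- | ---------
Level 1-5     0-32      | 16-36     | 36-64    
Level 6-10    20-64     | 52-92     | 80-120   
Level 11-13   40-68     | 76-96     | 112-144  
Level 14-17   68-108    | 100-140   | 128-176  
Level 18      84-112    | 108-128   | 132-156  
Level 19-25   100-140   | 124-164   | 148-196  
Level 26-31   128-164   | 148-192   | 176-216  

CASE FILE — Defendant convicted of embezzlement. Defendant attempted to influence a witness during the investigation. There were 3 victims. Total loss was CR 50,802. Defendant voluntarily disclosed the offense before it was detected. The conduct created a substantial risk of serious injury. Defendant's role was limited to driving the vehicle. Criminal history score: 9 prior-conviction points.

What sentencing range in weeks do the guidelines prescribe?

Base offense level for embezzlement: 18.
S1 applies: 18 + 2 = 20.
S2 applies: 20 − 2 = 18.
S3 applies (level before this adjustment is 18 ≥ 9, so +5): 18 + 5 = 23.
S4 applies: 23 − 1 = 22.
S5 applies (level before this adjustment is 22 < 23, so +1): 22 + 1 = 23.
S6 does not apply.
Final offense level: 23.
Criminal history: 9 prior points → Category B (2-9).
Level 23 falls in the 19-25 band.
Grid: Level 19-25 × Category B = 124-164 weeks.

124-164 weeks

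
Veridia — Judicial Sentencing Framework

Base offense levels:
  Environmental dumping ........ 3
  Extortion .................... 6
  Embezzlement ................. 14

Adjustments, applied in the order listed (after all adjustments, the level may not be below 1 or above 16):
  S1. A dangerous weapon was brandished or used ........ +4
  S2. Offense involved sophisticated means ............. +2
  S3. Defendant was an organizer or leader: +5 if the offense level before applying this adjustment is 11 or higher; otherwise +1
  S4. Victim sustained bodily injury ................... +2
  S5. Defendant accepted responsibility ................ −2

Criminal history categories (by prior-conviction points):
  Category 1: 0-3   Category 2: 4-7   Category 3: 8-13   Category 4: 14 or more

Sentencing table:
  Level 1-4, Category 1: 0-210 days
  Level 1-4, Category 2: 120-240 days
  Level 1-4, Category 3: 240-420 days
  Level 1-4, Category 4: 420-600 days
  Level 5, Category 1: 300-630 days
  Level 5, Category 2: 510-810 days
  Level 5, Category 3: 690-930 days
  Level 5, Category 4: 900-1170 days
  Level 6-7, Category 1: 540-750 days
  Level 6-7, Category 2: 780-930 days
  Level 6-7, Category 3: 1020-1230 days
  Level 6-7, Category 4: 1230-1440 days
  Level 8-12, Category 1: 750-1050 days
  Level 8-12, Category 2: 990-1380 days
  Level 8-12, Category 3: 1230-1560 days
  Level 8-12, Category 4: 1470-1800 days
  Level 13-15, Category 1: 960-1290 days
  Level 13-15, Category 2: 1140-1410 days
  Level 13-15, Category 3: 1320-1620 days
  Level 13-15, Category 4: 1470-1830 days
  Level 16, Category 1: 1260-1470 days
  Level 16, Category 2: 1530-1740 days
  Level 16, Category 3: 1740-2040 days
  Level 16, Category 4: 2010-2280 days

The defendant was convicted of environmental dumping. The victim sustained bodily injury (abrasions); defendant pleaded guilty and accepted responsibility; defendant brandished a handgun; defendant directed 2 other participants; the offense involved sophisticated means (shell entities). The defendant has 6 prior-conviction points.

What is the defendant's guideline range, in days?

990-1380 days

Base offense level for environmental dumping: 3.
S1 applies: 3 + 4 = 7.
S2 applies: 7 + 2 = 9.
S3 applies (level before this adjustment is 9 < 11, so +1): 9 + 1 = 10.
S4 applies: 10 + 2 = 12.
S5 applies: 12 − 2 = 10.
Final offense level: 10.
Criminal history: 6 prior points → Category 2 (4-7).
Level 10 falls in the 8-12 band.
Grid: Level 8-12 × Category 2 = 990-1380 days.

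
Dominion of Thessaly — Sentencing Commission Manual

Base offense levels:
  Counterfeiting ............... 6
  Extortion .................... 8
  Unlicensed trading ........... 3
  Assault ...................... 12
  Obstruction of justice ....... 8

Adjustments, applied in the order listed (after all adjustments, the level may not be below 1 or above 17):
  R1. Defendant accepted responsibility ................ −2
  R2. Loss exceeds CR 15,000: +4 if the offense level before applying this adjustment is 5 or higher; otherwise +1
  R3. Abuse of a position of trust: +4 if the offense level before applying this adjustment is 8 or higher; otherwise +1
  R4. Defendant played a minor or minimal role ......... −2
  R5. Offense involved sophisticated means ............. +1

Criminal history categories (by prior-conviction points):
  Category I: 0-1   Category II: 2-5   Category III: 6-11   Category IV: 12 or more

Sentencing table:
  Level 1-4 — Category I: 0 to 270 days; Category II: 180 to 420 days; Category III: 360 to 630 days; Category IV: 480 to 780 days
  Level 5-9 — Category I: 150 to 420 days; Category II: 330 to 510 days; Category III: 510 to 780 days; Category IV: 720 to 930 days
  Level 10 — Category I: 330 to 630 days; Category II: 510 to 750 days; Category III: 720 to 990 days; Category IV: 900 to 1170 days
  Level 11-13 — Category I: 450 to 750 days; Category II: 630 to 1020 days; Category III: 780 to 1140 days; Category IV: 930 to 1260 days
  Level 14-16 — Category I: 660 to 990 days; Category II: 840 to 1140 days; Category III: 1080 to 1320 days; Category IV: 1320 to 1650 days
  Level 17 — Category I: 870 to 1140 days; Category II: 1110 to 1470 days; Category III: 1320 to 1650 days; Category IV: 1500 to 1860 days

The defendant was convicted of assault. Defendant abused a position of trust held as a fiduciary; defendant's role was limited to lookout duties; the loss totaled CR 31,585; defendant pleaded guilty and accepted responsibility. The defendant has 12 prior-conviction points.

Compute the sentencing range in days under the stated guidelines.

1320-1650 days

Base offense level for assault: 12.
R1 applies: 12 − 2 = 10.
R2 applies (level before this adjustment is 10 ≥ 5, so +4): 10 + 4 = 14.
R3 applies (level before this adjustment is 14 ≥ 8, so +4): 14 + 4 = 18.
R4 applies: 18 − 2 = 16.
Final offense level: 16.
Criminal history: 12 prior points → Category IV (12+).
Level 16 falls in the 14-16 band.
Grid: Level 14-16 × Category IV = 1320-1650 days.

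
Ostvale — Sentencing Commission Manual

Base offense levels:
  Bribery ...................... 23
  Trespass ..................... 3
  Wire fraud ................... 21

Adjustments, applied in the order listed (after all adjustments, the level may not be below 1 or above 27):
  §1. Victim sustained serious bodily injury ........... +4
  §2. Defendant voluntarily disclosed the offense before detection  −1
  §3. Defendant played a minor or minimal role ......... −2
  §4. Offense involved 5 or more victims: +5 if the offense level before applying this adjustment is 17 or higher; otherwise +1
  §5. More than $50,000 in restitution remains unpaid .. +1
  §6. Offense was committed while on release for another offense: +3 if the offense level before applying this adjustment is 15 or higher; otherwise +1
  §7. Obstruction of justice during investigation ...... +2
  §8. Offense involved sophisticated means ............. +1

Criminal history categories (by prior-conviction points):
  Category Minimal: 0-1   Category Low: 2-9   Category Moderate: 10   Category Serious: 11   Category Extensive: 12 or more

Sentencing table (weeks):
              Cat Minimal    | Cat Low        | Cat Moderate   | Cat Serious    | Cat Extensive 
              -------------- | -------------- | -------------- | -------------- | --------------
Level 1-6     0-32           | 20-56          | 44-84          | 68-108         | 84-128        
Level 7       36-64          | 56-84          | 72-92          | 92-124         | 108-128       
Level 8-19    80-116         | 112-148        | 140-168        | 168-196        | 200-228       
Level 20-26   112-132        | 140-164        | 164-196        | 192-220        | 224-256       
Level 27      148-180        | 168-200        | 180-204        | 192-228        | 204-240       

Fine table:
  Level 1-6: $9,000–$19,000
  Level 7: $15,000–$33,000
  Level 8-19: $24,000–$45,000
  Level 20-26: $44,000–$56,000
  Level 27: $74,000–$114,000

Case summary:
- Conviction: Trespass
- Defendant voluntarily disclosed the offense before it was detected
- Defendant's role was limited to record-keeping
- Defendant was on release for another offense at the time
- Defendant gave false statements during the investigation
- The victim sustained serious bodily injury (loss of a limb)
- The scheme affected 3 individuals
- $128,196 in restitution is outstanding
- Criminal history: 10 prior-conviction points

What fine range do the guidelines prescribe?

Base offense level for trespass: 3.
§1 applies: 3 + 4 = 7.
§2 applies: 7 − 1 = 6.
§3 applies: 6 − 2 = 4.
§5 applies: 4 + 1 = 5.
§6 applies (level before this adjustment is 5 < 15, so +1): 5 + 1 = 6.
§7 applies: 6 + 2 = 8.
§8 does not apply.
Final offense level: 8.
Level 8 falls in the 8-19 band.
Fine table: Level 8-19 → $24,000–$45,000.

$24,000–$45,000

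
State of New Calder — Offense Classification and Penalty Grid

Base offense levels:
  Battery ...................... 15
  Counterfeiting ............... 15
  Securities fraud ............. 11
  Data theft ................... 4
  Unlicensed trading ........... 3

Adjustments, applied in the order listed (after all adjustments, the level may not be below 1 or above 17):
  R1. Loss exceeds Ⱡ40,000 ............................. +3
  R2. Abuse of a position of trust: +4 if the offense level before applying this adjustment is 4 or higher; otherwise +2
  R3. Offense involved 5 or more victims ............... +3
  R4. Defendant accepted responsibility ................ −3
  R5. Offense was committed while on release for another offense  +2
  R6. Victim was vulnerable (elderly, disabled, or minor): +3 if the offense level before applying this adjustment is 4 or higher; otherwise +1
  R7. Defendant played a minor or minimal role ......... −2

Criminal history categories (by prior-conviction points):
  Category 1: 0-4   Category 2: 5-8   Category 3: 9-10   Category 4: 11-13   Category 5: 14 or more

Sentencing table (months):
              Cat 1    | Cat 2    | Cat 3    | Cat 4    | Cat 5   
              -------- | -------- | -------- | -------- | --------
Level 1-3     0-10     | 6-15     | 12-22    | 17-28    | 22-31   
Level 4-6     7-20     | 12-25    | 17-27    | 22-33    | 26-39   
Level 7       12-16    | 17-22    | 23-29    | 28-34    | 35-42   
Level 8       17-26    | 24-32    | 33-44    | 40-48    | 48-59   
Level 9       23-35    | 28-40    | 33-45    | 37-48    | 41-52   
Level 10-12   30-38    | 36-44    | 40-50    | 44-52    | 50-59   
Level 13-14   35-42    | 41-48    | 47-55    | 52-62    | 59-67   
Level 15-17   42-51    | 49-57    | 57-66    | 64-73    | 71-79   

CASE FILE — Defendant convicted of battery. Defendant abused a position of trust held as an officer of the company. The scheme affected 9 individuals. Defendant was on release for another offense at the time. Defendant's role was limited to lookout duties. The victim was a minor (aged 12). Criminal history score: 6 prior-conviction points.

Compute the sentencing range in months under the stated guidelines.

Base offense level for battery: 15.
R1 does not apply.
R2 applies (level before this adjustment is 15 ≥ 4, so +4): 15 + 4 = 19.
R3 applies: 19 + 3 = 22.
R4 does not apply.
R5 applies: 22 + 2 = 24.
R6 applies (level before this adjustment is 24 ≥ 4, so +3): 24 + 3 = 27.
R7 applies: 27 − 2 = 25.
Level 25 exceeds the maximum of 17; capped at 17.
Final offense level: 17.
Criminal history: 6 prior points → Category 2 (5-8).
Level 17 falls in the 15-17 band.
Grid: Level 15-17 × Category 2 = 49-57 months.

49-57 months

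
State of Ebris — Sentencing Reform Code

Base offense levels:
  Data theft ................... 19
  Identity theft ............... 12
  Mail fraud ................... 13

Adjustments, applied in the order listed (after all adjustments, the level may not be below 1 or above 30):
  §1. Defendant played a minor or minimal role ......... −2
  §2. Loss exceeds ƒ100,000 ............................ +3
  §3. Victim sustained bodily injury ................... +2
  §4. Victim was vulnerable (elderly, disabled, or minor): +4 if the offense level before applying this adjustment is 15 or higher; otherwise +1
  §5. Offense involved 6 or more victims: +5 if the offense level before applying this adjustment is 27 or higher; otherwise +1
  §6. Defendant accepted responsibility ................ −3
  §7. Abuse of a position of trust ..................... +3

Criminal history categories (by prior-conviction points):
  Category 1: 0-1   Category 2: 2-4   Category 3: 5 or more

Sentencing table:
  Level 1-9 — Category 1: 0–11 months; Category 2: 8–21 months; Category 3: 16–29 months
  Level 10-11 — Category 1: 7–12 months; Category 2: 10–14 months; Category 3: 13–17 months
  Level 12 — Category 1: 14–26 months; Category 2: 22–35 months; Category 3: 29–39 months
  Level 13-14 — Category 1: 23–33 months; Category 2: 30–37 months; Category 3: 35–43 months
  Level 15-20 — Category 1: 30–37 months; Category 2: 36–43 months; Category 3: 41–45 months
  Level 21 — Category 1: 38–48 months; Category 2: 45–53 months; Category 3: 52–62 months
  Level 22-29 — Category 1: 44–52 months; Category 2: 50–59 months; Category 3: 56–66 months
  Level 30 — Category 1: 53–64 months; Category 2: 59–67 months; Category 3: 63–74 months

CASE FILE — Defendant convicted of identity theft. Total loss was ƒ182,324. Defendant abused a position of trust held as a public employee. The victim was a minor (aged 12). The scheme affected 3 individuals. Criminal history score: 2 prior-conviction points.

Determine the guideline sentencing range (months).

50-59 months

Base offense level for identity theft: 12.
§1 does not apply.
§2 applies: 12 + 3 = 15.
§3 does not apply.
§4 applies (level before this adjustment is 15 ≥ 15, so +4): 15 + 4 = 19.
§5 does not apply.
§6 does not apply.
§7 applies: 19 + 3 = 22.
Final offense level: 22.
Criminal history: 2 prior points → Category 2 (2-4).
Level 22 falls in the 22-29 band.
Grid: Level 22-29 × Category 2 = 50-59 months.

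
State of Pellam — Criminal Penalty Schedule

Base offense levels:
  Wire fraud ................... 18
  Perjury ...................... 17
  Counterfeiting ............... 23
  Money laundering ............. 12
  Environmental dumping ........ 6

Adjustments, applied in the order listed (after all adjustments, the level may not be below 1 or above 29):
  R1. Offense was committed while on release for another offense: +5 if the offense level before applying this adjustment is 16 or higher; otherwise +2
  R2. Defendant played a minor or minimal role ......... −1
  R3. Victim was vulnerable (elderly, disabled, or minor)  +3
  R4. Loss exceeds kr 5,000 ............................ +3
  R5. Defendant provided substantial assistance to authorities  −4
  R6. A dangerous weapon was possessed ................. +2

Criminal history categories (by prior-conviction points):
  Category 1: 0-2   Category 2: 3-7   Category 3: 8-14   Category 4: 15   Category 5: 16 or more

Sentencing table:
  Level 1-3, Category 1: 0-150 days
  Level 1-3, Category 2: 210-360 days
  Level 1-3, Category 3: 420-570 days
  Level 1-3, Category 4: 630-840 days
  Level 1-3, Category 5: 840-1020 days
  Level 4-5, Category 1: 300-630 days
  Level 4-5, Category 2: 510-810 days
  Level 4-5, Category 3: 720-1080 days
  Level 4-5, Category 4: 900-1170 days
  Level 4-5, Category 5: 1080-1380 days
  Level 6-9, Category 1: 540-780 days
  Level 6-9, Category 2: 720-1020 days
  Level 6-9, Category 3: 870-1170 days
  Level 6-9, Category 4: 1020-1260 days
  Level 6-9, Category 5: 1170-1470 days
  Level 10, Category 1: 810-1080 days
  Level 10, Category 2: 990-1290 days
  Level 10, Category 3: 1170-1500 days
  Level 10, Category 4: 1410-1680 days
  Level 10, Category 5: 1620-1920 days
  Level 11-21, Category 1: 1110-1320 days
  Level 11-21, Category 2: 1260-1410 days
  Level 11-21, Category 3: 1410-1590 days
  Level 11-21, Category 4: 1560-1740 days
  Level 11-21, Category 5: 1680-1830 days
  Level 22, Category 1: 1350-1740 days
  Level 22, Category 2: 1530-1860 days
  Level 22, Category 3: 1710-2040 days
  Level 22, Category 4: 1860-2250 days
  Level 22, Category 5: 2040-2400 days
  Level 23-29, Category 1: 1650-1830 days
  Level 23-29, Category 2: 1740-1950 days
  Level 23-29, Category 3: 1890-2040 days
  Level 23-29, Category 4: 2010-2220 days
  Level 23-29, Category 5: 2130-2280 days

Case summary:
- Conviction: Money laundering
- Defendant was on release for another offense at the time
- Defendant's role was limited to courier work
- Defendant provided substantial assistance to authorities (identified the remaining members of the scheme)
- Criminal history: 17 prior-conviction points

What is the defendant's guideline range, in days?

Base offense level for money laundering: 12.
R1 applies (level before this adjustment is 12 < 16, so +2): 12 + 2 = 14.
R2 applies: 14 − 1 = 13.
R3 does not apply.
R4 does not apply.
R5 applies: 13 − 4 = 9.
Final offense level: 9.
Criminal history: 17 prior points → Category 5 (16+).
Level 9 falls in the 6-9 band.
Grid: Level 6-9 × Category 5 = 1170-1470 days.

1170-1470 days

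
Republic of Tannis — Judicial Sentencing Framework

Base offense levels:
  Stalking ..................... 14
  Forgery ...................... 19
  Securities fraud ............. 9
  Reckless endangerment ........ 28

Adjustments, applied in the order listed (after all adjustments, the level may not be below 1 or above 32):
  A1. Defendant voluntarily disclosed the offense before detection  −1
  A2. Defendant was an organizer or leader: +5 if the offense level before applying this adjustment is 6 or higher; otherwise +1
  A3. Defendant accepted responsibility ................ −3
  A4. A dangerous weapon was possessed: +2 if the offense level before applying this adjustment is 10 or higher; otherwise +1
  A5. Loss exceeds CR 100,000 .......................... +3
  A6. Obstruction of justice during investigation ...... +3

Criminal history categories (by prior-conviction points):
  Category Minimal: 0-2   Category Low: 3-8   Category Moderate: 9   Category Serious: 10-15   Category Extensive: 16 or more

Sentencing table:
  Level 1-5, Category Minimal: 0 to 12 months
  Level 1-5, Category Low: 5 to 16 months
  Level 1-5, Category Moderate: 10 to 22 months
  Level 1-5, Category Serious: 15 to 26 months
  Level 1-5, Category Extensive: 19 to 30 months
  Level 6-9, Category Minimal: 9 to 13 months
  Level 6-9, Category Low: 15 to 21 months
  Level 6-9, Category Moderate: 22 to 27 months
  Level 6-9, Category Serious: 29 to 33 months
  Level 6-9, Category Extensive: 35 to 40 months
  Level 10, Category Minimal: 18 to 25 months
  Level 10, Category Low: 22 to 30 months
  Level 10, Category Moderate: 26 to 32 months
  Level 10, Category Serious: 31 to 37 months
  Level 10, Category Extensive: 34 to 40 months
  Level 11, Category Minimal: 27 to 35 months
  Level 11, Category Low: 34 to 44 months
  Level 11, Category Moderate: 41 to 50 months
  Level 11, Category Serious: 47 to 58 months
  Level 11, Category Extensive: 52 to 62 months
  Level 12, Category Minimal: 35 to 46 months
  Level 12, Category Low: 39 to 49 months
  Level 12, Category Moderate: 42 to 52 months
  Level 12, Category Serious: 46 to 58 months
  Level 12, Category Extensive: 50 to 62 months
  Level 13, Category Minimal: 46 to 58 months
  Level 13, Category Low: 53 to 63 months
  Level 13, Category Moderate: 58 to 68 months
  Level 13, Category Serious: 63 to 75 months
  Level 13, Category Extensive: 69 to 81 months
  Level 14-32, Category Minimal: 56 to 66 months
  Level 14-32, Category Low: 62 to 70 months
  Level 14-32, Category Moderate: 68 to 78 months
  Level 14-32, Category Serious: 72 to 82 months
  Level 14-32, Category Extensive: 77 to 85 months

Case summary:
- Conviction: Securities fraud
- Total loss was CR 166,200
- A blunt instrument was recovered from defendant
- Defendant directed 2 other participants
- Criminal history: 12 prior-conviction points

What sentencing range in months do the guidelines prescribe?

Base offense level for securities fraud: 9.
A2 applies (level before this adjustment is 9 ≥ 6, so +5): 9 + 5 = 14.
A4 applies (level before this adjustment is 14 ≥ 10, so +2): 14 + 2 = 16.
A5 applies: 16 + 3 = 19.
Final offense level: 19.
Criminal history: 12 prior points → Category Serious (10-15).
Level 19 falls in the 14-32 band.
Grid: Level 14-32 × Category Serious = 72-82 months.

72-82 months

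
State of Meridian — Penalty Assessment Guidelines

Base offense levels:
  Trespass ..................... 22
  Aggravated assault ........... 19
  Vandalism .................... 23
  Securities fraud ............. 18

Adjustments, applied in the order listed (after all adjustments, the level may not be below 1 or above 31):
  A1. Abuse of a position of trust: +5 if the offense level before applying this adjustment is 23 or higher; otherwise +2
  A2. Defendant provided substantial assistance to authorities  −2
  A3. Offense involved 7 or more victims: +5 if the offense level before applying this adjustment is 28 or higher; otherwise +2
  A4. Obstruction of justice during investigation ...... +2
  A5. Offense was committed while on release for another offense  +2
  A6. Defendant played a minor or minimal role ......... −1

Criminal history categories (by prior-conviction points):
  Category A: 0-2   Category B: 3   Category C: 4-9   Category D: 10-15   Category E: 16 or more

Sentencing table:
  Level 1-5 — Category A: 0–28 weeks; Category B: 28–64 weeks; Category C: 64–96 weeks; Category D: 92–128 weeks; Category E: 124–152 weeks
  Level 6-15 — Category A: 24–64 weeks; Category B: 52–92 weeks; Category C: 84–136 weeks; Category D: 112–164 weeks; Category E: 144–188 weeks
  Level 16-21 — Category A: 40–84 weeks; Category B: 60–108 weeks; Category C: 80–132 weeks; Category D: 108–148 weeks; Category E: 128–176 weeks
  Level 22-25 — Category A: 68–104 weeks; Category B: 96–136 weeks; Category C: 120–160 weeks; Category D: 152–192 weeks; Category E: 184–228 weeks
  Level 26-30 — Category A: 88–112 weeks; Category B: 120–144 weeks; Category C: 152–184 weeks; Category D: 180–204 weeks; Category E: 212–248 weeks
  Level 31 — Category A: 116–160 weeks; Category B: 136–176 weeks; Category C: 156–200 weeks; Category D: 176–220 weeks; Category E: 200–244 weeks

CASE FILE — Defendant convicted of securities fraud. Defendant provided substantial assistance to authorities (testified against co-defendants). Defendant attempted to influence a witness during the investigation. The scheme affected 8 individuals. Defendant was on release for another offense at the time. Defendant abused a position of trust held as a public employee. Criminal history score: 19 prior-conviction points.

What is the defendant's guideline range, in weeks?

Base offense level for securities fraud: 18.
A1 applies (level before this adjustment is 18 < 23, so +2): 18 + 2 = 20.
A2 applies: 20 − 2 = 18.
A3 applies (level before this adjustment is 18 < 28, so +2): 18 + 2 = 20.
A4 applies: 20 + 2 = 22.
A5 applies: 22 + 2 = 24.
Final offense level: 24.
Criminal history: 19 prior points → Category E (16+).
Level 24 falls in the 22-25 band.
Grid: Level 22-25 × Category E = 184-228 weeks.

184-228 weeks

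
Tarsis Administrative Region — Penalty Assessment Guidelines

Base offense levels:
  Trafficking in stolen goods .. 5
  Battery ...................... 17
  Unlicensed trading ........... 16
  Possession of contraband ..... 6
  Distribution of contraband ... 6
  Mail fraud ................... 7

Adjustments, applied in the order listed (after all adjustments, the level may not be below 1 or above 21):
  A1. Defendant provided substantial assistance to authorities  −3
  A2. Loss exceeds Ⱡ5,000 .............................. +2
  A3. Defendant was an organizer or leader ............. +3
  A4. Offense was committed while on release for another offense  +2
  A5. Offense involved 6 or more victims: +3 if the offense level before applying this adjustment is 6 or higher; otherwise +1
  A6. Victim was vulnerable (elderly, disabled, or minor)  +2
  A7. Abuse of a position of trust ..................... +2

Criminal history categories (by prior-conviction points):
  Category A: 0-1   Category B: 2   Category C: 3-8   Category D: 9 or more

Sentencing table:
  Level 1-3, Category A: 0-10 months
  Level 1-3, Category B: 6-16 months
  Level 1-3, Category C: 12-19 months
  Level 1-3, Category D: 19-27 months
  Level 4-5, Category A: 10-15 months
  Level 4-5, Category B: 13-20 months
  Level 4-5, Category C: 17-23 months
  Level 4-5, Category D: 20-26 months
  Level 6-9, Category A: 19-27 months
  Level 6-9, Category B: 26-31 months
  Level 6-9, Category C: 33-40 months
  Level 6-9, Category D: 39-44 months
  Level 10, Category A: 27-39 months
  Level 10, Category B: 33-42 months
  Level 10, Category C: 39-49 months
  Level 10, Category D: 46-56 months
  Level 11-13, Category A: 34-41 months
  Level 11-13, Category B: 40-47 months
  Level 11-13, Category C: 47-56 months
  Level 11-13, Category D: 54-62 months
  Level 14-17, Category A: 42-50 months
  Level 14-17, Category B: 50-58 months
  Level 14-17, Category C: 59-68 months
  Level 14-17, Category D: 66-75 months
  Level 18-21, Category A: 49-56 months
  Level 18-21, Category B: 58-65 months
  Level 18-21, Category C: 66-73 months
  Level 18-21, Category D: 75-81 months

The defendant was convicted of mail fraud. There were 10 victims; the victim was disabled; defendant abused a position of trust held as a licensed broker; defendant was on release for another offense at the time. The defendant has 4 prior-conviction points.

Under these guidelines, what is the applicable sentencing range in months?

59-68 months

Base offense level for mail fraud: 7.
A1 does not apply.
A2 does not apply.
A4 applies: 7 + 2 = 9.
A5 applies (level before this adjustment is 9 ≥ 6, so +3): 9 + 3 = 12.
A6 applies: 12 + 2 = 14.
A7 applies: 14 + 2 = 16.
Final offense level: 16.
Criminal history: 4 prior points → Category C (3-8).
Level 16 falls in the 14-17 band.
Grid: Level 14-17 × Category C = 59-68 months.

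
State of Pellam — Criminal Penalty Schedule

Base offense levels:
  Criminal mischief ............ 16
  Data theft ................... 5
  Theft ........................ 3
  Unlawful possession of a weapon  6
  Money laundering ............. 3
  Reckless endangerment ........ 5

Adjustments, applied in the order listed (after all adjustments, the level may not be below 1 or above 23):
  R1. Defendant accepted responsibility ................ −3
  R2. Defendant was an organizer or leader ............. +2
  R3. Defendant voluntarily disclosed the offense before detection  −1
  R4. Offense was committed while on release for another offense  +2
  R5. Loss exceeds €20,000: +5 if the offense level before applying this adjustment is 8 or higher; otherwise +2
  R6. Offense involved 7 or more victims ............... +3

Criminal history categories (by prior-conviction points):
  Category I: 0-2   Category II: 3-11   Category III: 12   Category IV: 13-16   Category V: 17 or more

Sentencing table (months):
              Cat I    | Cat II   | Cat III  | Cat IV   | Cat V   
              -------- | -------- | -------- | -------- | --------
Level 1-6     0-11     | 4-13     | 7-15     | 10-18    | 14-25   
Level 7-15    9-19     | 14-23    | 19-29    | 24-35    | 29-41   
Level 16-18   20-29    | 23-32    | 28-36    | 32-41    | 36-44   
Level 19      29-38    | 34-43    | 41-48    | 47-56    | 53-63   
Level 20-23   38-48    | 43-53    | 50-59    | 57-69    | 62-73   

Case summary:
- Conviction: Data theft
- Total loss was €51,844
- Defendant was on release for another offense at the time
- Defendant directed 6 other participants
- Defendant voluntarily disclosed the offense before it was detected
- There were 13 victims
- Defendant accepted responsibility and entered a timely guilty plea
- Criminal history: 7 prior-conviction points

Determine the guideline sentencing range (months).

14-23 months

Base offense level for data theft: 5.
R1 applies: 5 − 3 = 2.
R2 applies: 2 + 2 = 4.
R3 applies: 4 − 1 = 3.
R4 applies: 3 + 2 = 5.
R5 applies (level before this adjustment is 5 < 8, so +2): 5 + 2 = 7.
R6 applies: 7 + 3 = 10.
Final offense level: 10.
Criminal history: 7 prior points → Category II (3-11).
Level 10 falls in the 7-15 band.
Grid: Level 7-15 × Category II = 14-23 months.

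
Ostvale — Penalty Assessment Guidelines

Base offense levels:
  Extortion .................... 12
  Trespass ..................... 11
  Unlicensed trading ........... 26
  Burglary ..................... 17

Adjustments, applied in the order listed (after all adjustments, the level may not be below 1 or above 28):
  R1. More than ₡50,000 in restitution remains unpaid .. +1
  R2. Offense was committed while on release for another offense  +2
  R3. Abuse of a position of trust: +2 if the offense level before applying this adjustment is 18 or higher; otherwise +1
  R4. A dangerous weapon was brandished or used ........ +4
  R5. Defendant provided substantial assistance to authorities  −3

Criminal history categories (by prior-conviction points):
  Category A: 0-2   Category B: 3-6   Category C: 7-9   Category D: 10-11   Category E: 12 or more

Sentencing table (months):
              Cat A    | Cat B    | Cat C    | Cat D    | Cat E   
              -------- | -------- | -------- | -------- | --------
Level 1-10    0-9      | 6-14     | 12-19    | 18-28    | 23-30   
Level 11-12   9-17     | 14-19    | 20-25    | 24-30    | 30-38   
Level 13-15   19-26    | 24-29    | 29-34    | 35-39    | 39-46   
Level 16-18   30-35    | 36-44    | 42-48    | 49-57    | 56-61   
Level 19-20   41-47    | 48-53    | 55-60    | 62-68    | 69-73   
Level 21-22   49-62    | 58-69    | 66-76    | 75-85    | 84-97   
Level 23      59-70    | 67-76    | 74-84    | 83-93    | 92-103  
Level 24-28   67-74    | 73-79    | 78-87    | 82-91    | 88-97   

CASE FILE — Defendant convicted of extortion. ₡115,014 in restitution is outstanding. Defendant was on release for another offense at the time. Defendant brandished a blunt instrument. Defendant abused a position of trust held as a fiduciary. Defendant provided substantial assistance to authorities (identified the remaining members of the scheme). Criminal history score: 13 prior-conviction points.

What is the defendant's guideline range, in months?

56-61 months

Base offense level for extortion: 12.
R1 applies: 12 + 1 = 13.
R2 applies: 13 + 2 = 15.
R3 applies (level before this adjustment is 15 < 18, so +1): 15 + 1 = 16.
R4 applies: 16 + 4 = 20.
R5 applies: 20 − 3 = 17.
Final offense level: 17.
Criminal history: 13 prior points → Category E (12+).
Level 17 falls in the 16-18 band.
Grid: Level 16-18 × Category E = 56-61 months.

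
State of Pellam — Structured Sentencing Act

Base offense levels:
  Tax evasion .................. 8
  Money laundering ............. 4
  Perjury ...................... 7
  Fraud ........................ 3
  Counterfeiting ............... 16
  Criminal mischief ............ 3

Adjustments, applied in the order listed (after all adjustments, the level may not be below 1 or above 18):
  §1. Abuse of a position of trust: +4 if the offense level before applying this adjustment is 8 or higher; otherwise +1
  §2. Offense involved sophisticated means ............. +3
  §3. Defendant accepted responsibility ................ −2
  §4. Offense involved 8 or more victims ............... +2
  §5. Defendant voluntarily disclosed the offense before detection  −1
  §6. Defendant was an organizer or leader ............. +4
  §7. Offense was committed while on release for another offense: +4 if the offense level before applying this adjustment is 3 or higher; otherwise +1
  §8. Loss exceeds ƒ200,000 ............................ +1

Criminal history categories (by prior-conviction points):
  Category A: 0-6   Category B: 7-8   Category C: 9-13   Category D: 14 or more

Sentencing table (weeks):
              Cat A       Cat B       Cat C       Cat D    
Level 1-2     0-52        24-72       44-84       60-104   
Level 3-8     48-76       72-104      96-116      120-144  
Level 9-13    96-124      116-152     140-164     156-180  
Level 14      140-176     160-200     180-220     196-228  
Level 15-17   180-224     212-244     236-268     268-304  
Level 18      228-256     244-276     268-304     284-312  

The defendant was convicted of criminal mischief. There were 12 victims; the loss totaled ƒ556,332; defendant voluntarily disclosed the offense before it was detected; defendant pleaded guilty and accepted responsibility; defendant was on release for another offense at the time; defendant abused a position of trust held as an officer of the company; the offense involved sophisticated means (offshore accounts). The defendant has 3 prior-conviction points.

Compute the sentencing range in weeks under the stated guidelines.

Base offense level for criminal mischief: 3.
§1 applies (level before this adjustment is 3 < 8, so +1): 3 + 1 = 4.
§2 applies: 4 + 3 = 7.
§3 applies: 7 − 2 = 5.
§4 applies: 5 + 2 = 7.
§5 applies: 7 − 1 = 6.
§6 does not apply.
§7 applies (level before this adjustment is 6 ≥ 3, so +4): 6 + 4 = 10.
§8 applies: 10 + 1 = 11.
Final offense level: 11.
Criminal history: 3 prior points → Category A (0-6).
Level 11 falls in the 9-13 band.
Grid: Level 9-13 × Category A = 96-124 weeks.

96-124 weeks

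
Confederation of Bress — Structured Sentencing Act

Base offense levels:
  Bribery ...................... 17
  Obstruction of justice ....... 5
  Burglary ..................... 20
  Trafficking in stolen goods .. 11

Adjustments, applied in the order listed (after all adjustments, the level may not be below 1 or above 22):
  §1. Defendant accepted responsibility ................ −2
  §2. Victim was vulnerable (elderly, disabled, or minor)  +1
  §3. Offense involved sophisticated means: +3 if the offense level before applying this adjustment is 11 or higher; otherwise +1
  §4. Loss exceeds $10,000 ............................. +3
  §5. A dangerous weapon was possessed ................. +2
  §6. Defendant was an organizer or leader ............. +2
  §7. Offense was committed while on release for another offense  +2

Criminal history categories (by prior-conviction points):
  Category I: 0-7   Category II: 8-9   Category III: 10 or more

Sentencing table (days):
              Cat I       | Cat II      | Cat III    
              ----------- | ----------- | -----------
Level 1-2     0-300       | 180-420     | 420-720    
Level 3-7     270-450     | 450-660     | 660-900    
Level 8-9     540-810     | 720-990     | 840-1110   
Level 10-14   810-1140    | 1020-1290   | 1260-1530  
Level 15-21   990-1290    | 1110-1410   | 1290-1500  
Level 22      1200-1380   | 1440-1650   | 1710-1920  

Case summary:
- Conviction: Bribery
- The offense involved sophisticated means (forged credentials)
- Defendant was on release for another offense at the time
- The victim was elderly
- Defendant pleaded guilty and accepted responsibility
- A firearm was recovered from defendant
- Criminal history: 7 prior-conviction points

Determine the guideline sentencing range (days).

1200-1380 days

Base offense level for bribery: 17.
§1 applies: 17 − 2 = 15.
§2 applies: 15 + 1 = 16.
§3 applies (level before this adjustment is 16 ≥ 11, so +3): 16 + 3 = 19.
§4 does not apply.
§5 applies: 19 + 2 = 21.
§6 does not apply.
§7 applies: 21 + 2 = 23.
Level 23 exceeds the maximum of 22; capped at 22.
Final offense level: 22.
Criminal history: 7 prior points → Category I (0-7).
Level 22 falls in the 22 band.
Grid: Level 22 × Category I = 1200-1380 days.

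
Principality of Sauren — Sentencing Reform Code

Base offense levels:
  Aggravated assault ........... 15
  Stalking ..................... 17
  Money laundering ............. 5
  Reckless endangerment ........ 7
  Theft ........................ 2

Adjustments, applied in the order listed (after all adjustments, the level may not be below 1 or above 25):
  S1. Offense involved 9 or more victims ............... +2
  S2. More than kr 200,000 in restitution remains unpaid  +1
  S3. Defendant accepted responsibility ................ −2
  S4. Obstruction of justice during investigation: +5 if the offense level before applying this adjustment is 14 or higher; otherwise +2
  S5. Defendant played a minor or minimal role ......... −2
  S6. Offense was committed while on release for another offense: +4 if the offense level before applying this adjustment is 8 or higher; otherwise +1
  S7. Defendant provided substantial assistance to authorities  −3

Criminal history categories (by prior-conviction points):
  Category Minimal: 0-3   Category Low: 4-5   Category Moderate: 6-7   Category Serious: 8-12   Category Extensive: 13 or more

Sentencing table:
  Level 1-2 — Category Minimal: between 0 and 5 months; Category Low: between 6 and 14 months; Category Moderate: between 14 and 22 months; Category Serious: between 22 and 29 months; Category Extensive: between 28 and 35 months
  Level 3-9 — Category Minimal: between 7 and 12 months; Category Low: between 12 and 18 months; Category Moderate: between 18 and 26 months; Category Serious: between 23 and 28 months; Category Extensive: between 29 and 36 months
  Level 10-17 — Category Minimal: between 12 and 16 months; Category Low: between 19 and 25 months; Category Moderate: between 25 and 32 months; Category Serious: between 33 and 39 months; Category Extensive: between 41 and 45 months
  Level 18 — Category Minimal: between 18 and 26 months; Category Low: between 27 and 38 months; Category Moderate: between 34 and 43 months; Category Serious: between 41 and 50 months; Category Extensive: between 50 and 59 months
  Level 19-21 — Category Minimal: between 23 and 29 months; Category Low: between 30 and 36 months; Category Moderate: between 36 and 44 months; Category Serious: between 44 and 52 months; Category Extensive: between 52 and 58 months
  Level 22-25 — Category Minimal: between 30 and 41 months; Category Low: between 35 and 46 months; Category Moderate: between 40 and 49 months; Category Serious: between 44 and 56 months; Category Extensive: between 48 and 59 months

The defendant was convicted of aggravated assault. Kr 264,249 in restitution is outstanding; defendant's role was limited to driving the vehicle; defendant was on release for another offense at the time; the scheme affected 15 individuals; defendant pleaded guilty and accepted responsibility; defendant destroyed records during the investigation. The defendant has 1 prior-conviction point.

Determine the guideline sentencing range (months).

Base offense level for aggravated assault: 15.
S1 applies: 15 + 2 = 17.
S2 applies: 17 + 1 = 18.
S3 applies: 18 − 2 = 16.
S4 applies (level before this adjustment is 16 ≥ 14, so +5): 16 + 5 = 21.
S5 applies: 21 − 2 = 19.
S6 applies (level before this adjustment is 19 ≥ 8, so +4): 19 + 4 = 23.
S7 does not apply.
Final offense level: 23.
Criminal history: 1 prior point → Category Minimal (0-3).
Level 23 falls in the 22-25 band.
Grid: Level 22-25 × Category Minimal = 30-41 months.

30-41 months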